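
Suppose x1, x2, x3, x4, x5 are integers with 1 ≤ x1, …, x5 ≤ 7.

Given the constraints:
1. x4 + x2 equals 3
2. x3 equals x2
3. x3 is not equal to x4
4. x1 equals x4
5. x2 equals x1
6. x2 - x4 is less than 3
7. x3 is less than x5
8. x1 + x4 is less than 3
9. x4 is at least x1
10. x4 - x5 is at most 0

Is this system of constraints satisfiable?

Unsatisfiable

From constraints 2, 4, and 5, x3 = x2 = x1 = x4, so x3 = x4. But constraint 3 says x3 ≠ x4. Contradiction.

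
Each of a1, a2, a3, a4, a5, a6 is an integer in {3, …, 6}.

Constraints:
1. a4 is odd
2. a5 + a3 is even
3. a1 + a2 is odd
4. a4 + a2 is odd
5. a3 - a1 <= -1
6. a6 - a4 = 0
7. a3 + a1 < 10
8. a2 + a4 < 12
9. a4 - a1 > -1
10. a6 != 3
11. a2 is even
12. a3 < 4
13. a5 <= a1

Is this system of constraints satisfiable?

Satisfiable

Setting (a1, a2, a3, a4, a5, a6) = (5, 4, 3, 5, 5, 5) satisfies everything: constraint 5: a3 - a1 = -2; constraint 6: a6 - a4 = 0, and the others follow.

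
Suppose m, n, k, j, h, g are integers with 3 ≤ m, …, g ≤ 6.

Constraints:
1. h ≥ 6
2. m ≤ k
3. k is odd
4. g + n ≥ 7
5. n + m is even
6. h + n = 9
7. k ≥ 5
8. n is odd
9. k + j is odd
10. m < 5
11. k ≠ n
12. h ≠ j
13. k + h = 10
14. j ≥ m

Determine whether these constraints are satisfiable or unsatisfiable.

From constraint 7: k ≥ 5. From constraint 1: h ≥ 6. Hence k + h ≥ 11. But constraint 13 requires k + h = 10, and 10 < 11. Contradiction.

Unsatisfiable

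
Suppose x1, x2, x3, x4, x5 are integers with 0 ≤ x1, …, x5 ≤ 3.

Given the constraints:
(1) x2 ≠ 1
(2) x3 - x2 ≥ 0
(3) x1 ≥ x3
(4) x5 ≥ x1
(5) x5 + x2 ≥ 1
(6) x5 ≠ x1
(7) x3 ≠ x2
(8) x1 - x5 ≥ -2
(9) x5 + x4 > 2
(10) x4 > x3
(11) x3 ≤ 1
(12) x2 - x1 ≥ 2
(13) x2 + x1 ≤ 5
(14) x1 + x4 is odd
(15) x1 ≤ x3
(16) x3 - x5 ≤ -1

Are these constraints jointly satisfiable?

Constraints 2, 8, 12, and 16 give x2 − x1 ≥ 2, x1 − x5 ≥ -2, x5 − x3 ≥ 1, x3 − x2 ≥ 0.
Adding all 4 inequalities: the left sides telescope to 0, and the right sides sum to 2 + (-2) + 1 + 0 = 1. So 0 ≥ 1, which is false.

Unsatisfiable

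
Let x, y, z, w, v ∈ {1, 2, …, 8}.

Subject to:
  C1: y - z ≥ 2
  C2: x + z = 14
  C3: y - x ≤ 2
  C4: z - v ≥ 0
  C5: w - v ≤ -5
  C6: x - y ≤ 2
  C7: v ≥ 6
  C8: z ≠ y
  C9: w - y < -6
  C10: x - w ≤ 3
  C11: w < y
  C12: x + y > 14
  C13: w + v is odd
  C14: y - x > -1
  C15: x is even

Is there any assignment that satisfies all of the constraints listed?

Unsatisfiable

Constraints 1, 3, 4, 5, and 10 give x − y ≥ -2, y − z ≥ 2, z − v ≥ 0, v − w ≥ 5, w − x ≥ -3.
Adding all 5 inequalities: the left sides telescope to 0, and the right sides sum to (-2) + 2 + 0 + 5 + (-3) = 2. So 0 ≥ 2, which is false.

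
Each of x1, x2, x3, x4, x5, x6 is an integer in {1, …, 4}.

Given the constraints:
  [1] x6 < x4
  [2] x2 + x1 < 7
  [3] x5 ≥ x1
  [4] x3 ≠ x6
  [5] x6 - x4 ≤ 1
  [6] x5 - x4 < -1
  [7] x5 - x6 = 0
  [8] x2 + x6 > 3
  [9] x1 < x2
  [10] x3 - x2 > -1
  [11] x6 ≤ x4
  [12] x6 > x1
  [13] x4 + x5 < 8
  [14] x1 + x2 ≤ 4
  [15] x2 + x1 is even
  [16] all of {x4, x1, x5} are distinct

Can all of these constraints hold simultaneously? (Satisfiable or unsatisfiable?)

One satisfying assignment is x1 = 1, x2 = 3, x3 = 3, x4 = 4, x5 = 2, x6 = 2.
For the less obvious constraints — constraint 2: x2 + x1 = 4; constraint 5: x6 - x4 = -2 — and the others hold by inspection.

Satisfiable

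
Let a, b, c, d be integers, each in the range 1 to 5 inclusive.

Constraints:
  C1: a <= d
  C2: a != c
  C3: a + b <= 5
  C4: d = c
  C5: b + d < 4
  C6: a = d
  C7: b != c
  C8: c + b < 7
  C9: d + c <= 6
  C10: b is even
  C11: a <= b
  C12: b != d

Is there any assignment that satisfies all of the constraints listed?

Unsatisfiable

From constraints 4 and 6, a = d = c, so a = c. But constraint 2 says a ≠ c. Contradiction.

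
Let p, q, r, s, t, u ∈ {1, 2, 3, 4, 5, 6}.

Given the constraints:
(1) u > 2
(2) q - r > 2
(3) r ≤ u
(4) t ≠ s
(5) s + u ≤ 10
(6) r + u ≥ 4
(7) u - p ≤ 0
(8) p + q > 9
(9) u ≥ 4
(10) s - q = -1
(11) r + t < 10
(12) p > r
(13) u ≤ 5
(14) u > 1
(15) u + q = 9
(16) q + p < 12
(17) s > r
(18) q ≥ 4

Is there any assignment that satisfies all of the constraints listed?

One satisfying assignment is p = 5, q = 5, r = 2, s = 4, t = 6, u = 4.
For the less obvious constraints — constraint 2: q - r = 3; constraint 5: s + u = 8; constraint 6: r + u = 6 — and the others hold by inspection.

Satisfiable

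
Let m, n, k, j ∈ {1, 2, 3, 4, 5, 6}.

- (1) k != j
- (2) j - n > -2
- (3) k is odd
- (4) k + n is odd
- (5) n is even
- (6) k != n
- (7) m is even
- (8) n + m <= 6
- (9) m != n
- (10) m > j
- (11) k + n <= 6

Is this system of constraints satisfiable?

Take m = 4, n = 2, k = 3, j = 2. Then constraint 2: j - n = 0; constraint 8: n + m = 6; constraint 11: k + n = 5, and every other listed constraint is also met.

Satisfiable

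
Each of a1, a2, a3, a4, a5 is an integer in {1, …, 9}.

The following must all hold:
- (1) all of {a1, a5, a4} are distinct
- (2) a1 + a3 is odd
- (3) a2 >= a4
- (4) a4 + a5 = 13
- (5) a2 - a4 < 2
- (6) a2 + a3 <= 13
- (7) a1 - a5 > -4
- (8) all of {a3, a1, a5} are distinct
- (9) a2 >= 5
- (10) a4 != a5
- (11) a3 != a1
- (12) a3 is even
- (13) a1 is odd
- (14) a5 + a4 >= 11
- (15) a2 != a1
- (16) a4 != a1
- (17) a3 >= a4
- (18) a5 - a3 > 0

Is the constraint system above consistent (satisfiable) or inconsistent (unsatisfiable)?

The assignment a1 = 7, a2 = 5, a3 = 6, a4 = 5, a5 = 8 works:
  constraint 4 holds since a4 + a5 = 13.
  constraint 5 holds since a2 - a4 = 0.
The rest check out directly.

Satisfiable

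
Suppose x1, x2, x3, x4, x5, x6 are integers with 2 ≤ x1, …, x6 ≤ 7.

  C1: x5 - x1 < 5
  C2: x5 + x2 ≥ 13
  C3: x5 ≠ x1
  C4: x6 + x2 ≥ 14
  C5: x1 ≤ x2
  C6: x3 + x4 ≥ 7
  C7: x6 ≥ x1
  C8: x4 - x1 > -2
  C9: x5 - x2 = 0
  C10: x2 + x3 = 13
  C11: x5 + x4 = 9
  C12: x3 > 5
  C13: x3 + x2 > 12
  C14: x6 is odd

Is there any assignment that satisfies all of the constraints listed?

Satisfiable

Take x1 = 3, x2 = 7, x3 = 6, x4 = 2, x5 = 7, x6 = 7. Then constraint 1: x5 - x1 = 4; constraint 2: x5 + x2 = 14, and every other listed constraint is also met.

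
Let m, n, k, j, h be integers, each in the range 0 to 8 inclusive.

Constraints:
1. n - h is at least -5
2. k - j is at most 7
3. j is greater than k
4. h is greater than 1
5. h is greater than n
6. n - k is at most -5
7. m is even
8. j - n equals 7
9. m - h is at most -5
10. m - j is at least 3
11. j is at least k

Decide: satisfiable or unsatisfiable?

Unsatisfiable

Constraints 1, 2, 6, 9, and 10 give m − j ≥ 3, j − k ≥ -7, k − n ≥ 5, n − h ≥ -5, h − m ≥ 5.
Adding all 5 inequalities: the left sides telescope to 0, and the right sides sum to 3 + (-7) + 5 + (-5) + 5 = 1. So 0 ≥ 1, which is false.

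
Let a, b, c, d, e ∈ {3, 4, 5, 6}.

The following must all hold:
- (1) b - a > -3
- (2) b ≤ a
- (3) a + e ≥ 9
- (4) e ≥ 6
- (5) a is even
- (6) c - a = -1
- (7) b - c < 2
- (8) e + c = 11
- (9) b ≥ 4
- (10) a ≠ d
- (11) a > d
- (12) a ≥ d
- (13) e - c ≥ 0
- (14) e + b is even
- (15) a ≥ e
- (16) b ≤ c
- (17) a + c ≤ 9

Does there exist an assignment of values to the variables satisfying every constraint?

Unsatisfiable

From constraints 4 and 15: a ≥ e ≥ 6. From constraints 9 and 16: c ≥ b ≥ 4. Hence a + c ≥ 10. But constraint 17 requires a + c ≤ 9, and 9 < 10. Contradiction.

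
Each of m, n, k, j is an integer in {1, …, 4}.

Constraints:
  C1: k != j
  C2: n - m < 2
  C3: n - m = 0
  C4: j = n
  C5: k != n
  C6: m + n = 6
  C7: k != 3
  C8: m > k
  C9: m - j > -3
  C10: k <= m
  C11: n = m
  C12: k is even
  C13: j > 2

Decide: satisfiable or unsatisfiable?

Satisfiable

Try m = 3, n = 3, k = 2, j = 3.
Check constraint 2: n - m = 0; constraint 3: n - m = 0; constraint 6: m + n = 6. The remaining constraints are straightforward to verify.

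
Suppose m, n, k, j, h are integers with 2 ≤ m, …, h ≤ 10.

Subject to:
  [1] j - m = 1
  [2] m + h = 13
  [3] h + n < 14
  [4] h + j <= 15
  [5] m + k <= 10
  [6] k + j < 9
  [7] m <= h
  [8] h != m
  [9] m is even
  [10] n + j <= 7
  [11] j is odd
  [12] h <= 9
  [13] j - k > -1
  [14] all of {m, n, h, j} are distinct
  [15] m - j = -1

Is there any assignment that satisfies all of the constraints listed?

Satisfiable

One satisfying assignment is m = 4, n = 2, k = 3, j = 5, h = 9.
For the less obvious constraints — constraint 1: j - m = 1; constraint 2: m + h = 13 — and the others hold by inspection.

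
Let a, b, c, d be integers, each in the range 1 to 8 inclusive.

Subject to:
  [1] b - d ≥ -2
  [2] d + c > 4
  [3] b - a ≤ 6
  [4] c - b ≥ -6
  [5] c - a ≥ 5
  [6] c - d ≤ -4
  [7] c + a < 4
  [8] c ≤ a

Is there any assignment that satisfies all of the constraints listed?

Constraints 1, 3, 5, and 6 give c − a ≥ 5, a − b ≥ -6, b − d ≥ -2, d − c ≥ 4.
Adding all 4 inequalities: the left sides telescope to 0, and the right sides sum to 5 + (-6) + (-2) + 4 = 1. So 0 ≥ 1, which is false.

Unsatisfiable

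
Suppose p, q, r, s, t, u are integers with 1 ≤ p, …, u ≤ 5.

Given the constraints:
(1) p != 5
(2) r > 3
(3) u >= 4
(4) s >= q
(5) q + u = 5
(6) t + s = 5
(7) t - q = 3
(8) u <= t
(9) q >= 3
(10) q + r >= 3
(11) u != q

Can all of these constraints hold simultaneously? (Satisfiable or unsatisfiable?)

From constraints 3 and 8: t ≥ u ≥ 4. From constraints 4 and 9: s ≥ q ≥ 3. Hence t + s ≥ 7. But constraint 6 requires t + s = 5, and 5 < 7. Contradiction.

Unsatisfiable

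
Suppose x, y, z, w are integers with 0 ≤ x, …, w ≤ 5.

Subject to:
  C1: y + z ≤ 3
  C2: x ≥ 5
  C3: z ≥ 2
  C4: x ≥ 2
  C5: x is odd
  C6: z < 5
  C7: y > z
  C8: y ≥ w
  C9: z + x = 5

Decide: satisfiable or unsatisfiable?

Unsatisfiable

From constraint 3: z ≥ 2. From constraint 2: x ≥ 5. Hence z + x ≥ 7. But constraint 9 requires z + x = 5, and 5 < 7. Contradiction.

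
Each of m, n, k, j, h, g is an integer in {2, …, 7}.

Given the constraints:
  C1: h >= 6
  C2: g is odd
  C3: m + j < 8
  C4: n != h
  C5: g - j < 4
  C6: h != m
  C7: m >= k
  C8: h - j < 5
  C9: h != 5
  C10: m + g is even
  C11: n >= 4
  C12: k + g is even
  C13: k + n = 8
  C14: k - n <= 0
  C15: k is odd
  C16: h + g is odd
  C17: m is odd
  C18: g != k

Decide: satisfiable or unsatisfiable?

One satisfying assignment is m = 3, n = 5, k = 3, j = 3, h = 6, g = 5.
For the less obvious constraints — constraint 3: m + j = 6; constraint 5: g - j = 2 — and the others hold by inspection.

Satisfiable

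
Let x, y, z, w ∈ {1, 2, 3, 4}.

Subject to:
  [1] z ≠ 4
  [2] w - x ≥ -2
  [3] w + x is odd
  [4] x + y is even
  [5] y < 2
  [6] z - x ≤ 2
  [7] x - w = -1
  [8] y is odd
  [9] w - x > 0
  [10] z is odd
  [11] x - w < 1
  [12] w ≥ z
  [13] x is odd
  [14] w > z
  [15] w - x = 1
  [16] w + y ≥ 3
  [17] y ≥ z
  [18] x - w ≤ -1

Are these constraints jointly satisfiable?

Take x = 1, y = 1, z = 1, w = 2. Then constraint 2: w - x = 1; constraint 6: z - x = 0; constraint 7: x - w = -1, and every other listed constraint is also met.

Satisfiable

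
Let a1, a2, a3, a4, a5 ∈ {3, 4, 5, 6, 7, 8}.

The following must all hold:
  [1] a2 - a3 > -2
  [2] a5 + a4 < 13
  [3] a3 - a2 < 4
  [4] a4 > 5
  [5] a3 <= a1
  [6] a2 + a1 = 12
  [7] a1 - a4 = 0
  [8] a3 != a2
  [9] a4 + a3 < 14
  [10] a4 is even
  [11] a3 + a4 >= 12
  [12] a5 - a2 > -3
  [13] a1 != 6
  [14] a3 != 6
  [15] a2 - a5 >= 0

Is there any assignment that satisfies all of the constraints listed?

Satisfiable

The assignment a1 = 8, a2 = 4, a3 = 5, a4 = 8, a5 = 4 works:
  constraint 1 holds since a2 - a3 = -1.
  constraint 2 holds since a5 + a4 = 12.
  constraint 3 holds since a3 - a2 = 1.
The rest check out directly.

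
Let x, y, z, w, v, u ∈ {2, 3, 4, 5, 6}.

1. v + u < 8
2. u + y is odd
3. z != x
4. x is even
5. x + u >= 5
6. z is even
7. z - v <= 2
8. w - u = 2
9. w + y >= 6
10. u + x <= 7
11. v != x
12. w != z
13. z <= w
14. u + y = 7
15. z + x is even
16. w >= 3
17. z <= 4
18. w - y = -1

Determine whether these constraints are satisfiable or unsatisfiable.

The assignment x = 4, y = 5, z = 2, w = 4, v = 3, u = 2 works:
  constraint 1 holds since v + u = 5.
  constraint 5 holds since x + u = 6.
The rest check out directly.

Satisfiable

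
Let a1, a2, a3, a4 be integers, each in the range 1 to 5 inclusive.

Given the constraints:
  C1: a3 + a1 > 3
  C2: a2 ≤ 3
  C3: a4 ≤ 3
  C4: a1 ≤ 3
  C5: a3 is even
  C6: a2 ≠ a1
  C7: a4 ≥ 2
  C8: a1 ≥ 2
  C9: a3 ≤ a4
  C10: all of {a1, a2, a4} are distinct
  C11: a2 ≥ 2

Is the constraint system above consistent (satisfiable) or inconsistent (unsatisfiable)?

Constraints 2, 3, 4, 7, 8, and 11 confine each of a1, a2, a4 to the 2 values {2, 3}.
Constraint 10 requires all 3 of them to be distinct, but only 2 values are available — impossible by the pigeonhole principle.

Unsatisfiable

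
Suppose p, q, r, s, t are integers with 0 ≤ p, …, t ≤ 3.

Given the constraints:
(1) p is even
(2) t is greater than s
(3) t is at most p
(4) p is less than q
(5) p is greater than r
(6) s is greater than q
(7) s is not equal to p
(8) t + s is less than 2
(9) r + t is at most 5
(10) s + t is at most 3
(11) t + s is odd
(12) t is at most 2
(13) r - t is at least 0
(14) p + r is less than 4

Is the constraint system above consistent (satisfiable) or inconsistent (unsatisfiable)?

Constraints 2, 4, 5, 6, and 13 give q < s, s < t, t ≤ r, r < p, p < q. Chaining: q < s < t ≤ r < p < q, which forces q < q — impossible.

Unsatisfiable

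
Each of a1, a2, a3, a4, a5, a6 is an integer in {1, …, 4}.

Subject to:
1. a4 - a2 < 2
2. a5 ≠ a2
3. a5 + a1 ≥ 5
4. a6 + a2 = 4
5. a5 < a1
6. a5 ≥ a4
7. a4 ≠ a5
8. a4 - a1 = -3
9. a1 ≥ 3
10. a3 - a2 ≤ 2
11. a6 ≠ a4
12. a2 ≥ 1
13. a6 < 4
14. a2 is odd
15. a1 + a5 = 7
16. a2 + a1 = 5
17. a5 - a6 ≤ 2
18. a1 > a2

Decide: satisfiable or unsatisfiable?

The assignment a1 = 4, a2 = 1, a3 = 1, a4 = 1, a5 = 3, a6 = 3 works:
  constraint 1 holds since a4 - a2 = 0.
  constraint 3 holds since a5 + a1 = 7.
The rest check out directly.

Satisfiable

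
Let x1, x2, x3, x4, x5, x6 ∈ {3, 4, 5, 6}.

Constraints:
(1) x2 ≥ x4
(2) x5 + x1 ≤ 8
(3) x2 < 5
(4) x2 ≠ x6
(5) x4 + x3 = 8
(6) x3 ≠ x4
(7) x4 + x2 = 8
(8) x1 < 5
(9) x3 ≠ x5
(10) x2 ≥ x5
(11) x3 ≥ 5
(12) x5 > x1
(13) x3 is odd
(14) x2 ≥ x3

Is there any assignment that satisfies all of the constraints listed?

From constraints 11 and 14: x2 ≥ x3 and x3 ≥ 5, so x2 ≥ 5. From constraint 3: x2 ≤ 4. But 4 < 5, so no value of x2 works.

Unsatisfiable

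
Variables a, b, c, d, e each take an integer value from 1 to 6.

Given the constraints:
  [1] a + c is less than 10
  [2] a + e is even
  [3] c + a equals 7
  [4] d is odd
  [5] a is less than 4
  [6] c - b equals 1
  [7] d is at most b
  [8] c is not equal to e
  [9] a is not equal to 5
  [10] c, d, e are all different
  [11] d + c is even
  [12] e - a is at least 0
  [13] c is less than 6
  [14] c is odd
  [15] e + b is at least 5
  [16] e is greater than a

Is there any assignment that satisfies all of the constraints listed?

Satisfiable

One satisfying assignment is a = 2, b = 4, c = 5, d = 1, e = 4.
For the less obvious constraints — constraint 1: a + c = 7; constraint 3: c + a = 7; constraint 6: c - b = 1 — and the others hold by inspection.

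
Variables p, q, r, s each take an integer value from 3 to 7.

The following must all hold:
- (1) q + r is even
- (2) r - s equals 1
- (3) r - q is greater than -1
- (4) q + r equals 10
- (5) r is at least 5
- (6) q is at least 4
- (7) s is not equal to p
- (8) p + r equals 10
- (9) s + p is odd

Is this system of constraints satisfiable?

Try p = 4, q = 4, r = 6, s = 5.
Check constraint 2: r - s = 1; constraint 3: r - q = 2; constraint 4: q + r = 10. The remaining constraints are straightforward to verify.

Satisfiable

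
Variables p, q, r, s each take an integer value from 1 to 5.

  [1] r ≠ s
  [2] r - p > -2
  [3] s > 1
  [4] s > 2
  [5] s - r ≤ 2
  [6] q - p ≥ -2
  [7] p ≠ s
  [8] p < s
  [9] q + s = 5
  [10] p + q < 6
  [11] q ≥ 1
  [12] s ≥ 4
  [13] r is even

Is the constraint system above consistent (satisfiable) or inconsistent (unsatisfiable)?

Try p = 2, q = 1, r = 2, s = 4.
Check constraint 2: r - p = 0; constraint 5: s - r = 2; constraint 6: q - p = -1. The remaining constraints are straightforward to verify.

Satisfiable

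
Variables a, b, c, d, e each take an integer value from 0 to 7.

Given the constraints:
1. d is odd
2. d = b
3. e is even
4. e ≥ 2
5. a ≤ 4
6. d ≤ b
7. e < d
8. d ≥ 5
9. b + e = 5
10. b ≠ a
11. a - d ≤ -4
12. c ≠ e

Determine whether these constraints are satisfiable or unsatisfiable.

Unsatisfiable

From constraints 6 and 8: b ≥ d ≥ 5. From constraint 4: e ≥ 2. Hence b + e ≥ 7. But constraint 9 requires b + e = 5, and 5 < 7. Contradiction.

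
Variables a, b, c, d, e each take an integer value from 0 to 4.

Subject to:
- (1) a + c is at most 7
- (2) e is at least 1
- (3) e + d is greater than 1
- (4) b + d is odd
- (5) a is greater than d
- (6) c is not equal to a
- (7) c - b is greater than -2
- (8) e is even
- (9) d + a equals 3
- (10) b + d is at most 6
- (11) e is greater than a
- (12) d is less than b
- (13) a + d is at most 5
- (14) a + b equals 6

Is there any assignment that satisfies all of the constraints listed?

Satisfiable

Setting (a, b, c, d, e) = (3, 3, 4, 0, 4) satisfies everything: constraint 1: a + c = 7; constraint 3: e + d = 4; constraint 7: c - b = 1, and the others follow.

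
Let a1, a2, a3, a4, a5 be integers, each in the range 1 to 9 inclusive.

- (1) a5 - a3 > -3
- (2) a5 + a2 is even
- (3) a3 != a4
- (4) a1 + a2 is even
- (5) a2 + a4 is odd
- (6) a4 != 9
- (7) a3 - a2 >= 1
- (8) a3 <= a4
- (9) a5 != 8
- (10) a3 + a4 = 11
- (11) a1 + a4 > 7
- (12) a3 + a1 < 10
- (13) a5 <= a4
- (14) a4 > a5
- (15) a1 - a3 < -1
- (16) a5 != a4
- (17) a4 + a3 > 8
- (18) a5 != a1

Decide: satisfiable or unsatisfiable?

Satisfiable

Setting (a1, a2, a3, a4, a5) = (3, 3, 5, 6, 5) satisfies everything: constraint 1: a5 - a3 = 0; constraint 7: a3 - a2 = 2; constraint 10: a3 + a4 = 11, and the others follow.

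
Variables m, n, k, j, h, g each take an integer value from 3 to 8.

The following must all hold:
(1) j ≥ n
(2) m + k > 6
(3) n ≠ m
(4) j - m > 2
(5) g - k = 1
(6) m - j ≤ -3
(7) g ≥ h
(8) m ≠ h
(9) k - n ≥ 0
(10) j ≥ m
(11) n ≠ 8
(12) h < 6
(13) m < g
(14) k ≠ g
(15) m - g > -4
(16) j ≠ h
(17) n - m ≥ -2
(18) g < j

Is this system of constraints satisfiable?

Satisfiable

Take m = 4, n = 3, k = 5, j = 7, h = 5, g = 6. Then constraint 2: m + k = 9; constraint 4: j - m = 3; constraint 5: g - k = 1, and every other listed constraint is also met.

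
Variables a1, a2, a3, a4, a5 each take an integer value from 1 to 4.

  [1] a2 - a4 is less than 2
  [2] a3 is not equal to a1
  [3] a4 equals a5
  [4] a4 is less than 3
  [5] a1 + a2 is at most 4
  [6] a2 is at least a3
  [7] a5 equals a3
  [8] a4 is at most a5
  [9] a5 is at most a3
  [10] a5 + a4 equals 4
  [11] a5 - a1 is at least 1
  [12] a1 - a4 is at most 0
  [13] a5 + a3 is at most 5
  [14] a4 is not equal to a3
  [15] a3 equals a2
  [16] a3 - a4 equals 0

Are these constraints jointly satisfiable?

From constraints 3 and 7, a4 = a5 = a3, so a4 = a3. But constraint 14 says a4 ≠ a3. Contradiction.

Unsatisfiable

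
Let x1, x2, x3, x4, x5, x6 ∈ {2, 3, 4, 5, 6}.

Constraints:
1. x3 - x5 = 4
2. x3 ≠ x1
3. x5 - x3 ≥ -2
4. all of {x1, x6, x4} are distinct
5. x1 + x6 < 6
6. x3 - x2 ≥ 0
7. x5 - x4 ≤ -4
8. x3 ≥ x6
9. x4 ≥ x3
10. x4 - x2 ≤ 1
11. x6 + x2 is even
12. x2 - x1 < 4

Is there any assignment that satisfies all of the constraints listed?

Unsatisfiable

Constraints 3, 6, 7, and 10 give x5 − x3 ≥ -2, x3 − x2 ≥ 0, x2 − x4 ≥ -1, x4 − x5 ≥ 4.
Adding all 4 inequalities: the left sides telescope to 0, and the right sides sum to (-2) + 0 + (-1) + 4 = 1. So 0 ≥ 1, which is false.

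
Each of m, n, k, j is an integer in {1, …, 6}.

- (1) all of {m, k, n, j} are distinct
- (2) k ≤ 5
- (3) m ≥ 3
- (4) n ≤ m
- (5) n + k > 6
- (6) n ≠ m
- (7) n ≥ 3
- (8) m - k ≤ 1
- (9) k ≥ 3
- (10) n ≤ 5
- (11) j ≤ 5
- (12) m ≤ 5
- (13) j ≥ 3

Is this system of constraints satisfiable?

Unsatisfiable

Constraints 2, 3, 7, 9, 10, 11, 12, and 13 confine each of m, k, n, j to the 3 values {3, …, 5}.
Constraint 1 requires all 4 of them to be distinct, but only 3 values are available — impossible by the pigeonhole principle.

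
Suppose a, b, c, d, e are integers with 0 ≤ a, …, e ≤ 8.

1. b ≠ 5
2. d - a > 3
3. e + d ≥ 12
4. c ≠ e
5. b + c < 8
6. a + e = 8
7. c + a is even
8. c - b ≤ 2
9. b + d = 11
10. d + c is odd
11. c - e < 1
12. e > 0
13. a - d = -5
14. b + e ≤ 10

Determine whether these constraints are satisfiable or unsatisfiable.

Satisfiable

One satisfying assignment is a = 3, b = 3, c = 3, d = 8, e = 5.
For the less obvious constraints — constraint 2: d - a = 5; constraint 3: e + d = 13; constraint 5: b + c = 6 — and the others hold by inspection.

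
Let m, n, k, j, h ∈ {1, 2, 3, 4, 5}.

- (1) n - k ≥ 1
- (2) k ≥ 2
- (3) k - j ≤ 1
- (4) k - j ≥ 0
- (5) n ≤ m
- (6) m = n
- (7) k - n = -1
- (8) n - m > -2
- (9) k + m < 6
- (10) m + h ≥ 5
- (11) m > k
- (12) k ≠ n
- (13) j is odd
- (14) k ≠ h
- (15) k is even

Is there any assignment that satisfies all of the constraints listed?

Satisfiable

The assignment m = 3, n = 3, k = 2, j = 1, h = 4 works:
  constraint 1 holds since n - k = 1.
  constraint 3 holds since k - j = 1.
The rest check out directly.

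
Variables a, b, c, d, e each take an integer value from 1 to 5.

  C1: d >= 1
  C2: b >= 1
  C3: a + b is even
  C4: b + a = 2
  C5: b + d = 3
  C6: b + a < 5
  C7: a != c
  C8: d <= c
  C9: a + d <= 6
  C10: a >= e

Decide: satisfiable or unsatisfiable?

Satisfiable

One satisfying assignment is a = 1, b = 1, c = 5, d = 2, e = 1.
For the less obvious constraints — constraint 4: b + a = 2; constraint 5: b + d = 3; constraint 6: b + a = 2 — and the others hold by inspection.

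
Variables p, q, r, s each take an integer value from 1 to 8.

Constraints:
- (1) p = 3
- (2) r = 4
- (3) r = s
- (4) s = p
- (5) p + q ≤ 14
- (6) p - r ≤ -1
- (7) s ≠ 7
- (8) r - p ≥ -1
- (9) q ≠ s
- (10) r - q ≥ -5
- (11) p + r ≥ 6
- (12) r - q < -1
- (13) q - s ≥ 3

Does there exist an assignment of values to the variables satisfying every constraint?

Unsatisfiable

Constraint 2 fixes r = 4 and constraint 1 fixes p = 3. Constraints 3 and 4 give r = s = p, so r = p. But 4 ≠ 3 — contradiction.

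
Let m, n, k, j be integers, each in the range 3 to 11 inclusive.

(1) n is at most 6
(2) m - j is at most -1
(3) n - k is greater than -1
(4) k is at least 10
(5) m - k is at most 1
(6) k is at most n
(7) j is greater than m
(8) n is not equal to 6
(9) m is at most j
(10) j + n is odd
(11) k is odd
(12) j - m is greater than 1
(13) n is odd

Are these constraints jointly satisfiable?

Unsatisfiable

From constraint 4: k ≥ 10. From constraints 1 and 6: k ≤ n and n ≤ 6, so k ≤ 6. But 6 < 10, so no value of k works.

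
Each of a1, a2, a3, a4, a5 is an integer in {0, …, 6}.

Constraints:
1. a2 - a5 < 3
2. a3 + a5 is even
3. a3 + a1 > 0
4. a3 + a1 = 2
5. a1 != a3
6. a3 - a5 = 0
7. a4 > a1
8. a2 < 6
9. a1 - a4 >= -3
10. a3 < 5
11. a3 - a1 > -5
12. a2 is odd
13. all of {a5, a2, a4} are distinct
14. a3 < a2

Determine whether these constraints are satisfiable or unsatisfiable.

Satisfiable

The assignment a1 = 2, a2 = 1, a3 = 0, a4 = 5, a5 = 0 works:
  constraint 1 holds since a2 - a5 = 1.
  constraint 3 holds since a3 + a1 = 2.
The rest check out directly.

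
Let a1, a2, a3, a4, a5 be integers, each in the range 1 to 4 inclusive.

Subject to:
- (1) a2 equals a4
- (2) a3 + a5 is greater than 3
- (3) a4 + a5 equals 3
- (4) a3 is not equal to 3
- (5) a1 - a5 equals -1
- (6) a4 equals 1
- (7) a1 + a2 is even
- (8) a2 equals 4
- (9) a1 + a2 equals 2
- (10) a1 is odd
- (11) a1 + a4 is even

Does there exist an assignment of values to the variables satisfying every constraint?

Unsatisfiable

Constraint 8 fixes a2 = 4 and constraint 6 fixes a4 = 1, but constraint 1 requires a2 = a4. Since 4 ≠ 1, contradiction.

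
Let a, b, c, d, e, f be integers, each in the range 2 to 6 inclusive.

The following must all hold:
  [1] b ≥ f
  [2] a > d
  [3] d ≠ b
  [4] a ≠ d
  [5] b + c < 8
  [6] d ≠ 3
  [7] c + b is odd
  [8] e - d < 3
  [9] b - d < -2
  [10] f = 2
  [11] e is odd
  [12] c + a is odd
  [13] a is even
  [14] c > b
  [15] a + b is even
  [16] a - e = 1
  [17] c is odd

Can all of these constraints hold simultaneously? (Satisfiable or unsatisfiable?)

One satisfying assignment is a = 6, b = 2, c = 5, d = 5, e = 5, f = 2.
For the less obvious constraints — constraint 5: b + c = 7; constraint 8: e - d = 0; constraint 9: b - d = -3 — and the others hold by inspection.

Satisfiable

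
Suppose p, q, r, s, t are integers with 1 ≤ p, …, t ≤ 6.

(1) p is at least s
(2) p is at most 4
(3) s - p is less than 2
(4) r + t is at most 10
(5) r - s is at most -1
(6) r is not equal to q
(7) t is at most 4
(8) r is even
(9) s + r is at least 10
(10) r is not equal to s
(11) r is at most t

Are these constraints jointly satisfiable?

From constraints 1 and 2: s ≤ p ≤ 4. From constraints 7 and 11: r ≤ t ≤ 4. Hence s + r ≤ 8. But constraint 9 requires s + r ≥ 10, and 10 > 8. Contradiction.

Unsatisfiable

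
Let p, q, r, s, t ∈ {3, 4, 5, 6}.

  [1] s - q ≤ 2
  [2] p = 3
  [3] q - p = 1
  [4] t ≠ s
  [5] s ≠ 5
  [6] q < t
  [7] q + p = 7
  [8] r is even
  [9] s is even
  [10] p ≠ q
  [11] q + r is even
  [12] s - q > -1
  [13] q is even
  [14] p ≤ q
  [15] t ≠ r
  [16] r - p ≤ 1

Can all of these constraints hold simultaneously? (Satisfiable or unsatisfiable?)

Satisfiable

Setting (p, q, r, s, t) = (3, 4, 4, 6, 5) satisfies everything: constraint 1: s - q = 2; constraint 3: q - p = 1; constraint 7: q + p = 7, and the others follow.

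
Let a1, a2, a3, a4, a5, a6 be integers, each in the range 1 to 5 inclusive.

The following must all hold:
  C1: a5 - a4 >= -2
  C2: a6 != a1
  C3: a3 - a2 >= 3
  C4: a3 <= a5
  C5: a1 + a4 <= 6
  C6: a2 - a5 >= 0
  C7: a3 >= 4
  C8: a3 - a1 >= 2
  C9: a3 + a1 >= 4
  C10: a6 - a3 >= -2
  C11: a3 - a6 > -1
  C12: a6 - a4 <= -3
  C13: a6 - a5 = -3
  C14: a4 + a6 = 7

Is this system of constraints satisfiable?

Unsatisfiable

Constraints 1, 3, 6, 10, and 12 give a5 − a4 ≥ -2, a4 − a6 ≥ 3, a6 − a3 ≥ -2, a3 − a2 ≥ 3, a2 − a5 ≥ 0.
Adding all 5 inequalities: the left sides telescope to 0, and the right sides sum to (-2) + 3 + (-2) + 3 + 0 = 2. So 0 ≥ 2, which is false.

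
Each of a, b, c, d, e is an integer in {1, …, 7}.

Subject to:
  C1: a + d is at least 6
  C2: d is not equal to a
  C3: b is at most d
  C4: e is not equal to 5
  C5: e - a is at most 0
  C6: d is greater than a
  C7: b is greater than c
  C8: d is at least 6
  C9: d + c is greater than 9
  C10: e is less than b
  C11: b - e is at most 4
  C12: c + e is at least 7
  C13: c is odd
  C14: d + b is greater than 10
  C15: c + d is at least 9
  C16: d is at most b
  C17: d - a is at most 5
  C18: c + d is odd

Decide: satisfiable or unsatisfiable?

Try a = 3, b = 6, c = 5, d = 6, e = 2.
Check constraint 1: a + d = 9; constraint 5: e - a = -1; constraint 9: d + c = 11. The remaining constraints are straightforward to verify.

Satisfiable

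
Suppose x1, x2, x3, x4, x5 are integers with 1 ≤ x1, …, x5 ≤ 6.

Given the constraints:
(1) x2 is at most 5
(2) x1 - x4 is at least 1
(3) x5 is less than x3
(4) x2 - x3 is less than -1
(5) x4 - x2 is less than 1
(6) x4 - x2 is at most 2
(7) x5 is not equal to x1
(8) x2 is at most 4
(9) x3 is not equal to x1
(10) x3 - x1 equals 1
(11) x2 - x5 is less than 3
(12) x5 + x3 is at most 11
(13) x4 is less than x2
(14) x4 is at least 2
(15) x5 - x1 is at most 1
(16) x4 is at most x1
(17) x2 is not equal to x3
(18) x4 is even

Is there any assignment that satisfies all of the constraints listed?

Satisfiable

Take x1 = 5, x2 = 3, x3 = 6, x4 = 2, x5 = 3. Then constraint 2: x1 - x4 = 3; constraint 4: x2 - x3 = -3, and every other listed constraint is also met.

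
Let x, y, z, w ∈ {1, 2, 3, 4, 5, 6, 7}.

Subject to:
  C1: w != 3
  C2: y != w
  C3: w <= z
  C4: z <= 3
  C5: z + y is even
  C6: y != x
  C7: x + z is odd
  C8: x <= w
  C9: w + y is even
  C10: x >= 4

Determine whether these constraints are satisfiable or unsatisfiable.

Unsatisfiable

From constraints 8 and 10: w ≥ x and x ≥ 4, so w ≥ 4. From constraints 3 and 4: w ≤ z and z ≤ 3, so w ≤ 3. But 3 < 4, so no value of w works.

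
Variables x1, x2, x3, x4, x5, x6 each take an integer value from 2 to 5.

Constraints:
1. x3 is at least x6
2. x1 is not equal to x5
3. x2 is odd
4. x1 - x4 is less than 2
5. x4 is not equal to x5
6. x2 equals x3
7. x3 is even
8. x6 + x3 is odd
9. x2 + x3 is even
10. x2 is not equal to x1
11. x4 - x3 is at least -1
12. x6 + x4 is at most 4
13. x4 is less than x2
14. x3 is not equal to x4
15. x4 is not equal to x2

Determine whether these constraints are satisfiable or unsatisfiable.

Constraint 3 makes x2 odd and constraint 7 makes x3 even, so x2 + x3 must be odd. Constraint 9 says x2 + x3 is even — contradiction.

Unsatisfiable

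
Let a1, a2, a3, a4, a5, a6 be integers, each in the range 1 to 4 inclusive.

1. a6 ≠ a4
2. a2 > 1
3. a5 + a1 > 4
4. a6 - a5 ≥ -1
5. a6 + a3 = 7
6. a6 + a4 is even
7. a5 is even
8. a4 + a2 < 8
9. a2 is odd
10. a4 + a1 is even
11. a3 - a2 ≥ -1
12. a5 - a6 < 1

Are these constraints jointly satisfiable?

Satisfiable

Try a1 = 4, a2 = 3, a3 = 3, a4 = 2, a5 = 2, a6 = 4.
Check constraint 3: a5 + a1 = 6; constraint 4: a6 - a5 = 2; constraint 5: a6 + a3 = 7. The remaining constraints are straightforward to verify.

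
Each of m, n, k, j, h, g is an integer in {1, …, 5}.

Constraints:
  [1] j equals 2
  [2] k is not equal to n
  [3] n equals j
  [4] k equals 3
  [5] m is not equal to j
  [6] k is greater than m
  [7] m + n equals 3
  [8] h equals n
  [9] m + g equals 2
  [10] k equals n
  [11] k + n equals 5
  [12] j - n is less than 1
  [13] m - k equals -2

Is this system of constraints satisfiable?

Unsatisfiable

Constraint 4 fixes k = 3 and constraint 1 fixes j = 2. Constraints 3 and 10 give k = n = j, so k = j. But 3 ≠ 2 — contradiction.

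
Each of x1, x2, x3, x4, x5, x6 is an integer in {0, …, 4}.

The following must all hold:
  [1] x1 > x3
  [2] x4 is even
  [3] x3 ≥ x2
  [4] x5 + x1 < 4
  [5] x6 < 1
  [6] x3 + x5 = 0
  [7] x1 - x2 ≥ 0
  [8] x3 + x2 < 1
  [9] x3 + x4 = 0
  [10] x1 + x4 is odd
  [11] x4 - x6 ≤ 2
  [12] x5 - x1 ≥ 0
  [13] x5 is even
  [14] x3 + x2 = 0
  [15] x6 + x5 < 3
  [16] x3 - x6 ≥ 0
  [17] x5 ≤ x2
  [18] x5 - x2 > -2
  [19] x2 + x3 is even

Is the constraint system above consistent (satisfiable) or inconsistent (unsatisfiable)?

Constraints 1, 3, 12, and 17 give x5 ≤ x2, x2 ≤ x3, x3 < x1, x1 ≤ x5. Chaining: x5 ≤ x2 ≤ x3 < x1 ≤ x5, which forces x5 < x5 — impossible.

Unsatisfiable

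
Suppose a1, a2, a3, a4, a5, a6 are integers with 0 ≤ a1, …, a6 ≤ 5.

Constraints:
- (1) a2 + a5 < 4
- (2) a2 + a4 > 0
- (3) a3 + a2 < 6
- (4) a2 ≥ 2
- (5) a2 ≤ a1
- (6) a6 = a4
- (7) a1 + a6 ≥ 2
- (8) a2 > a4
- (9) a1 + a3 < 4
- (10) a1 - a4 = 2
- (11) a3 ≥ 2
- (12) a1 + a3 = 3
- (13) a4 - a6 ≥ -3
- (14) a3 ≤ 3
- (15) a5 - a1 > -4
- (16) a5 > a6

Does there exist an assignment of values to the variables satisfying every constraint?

Unsatisfiable

From constraints 4 and 5: a1 ≥ a2 ≥ 2. From constraint 11: a3 ≥ 2. Hence a1 + a3 ≥ 4. But constraint 12 requires a1 + a3 = 3, and 3 < 4. Contradiction.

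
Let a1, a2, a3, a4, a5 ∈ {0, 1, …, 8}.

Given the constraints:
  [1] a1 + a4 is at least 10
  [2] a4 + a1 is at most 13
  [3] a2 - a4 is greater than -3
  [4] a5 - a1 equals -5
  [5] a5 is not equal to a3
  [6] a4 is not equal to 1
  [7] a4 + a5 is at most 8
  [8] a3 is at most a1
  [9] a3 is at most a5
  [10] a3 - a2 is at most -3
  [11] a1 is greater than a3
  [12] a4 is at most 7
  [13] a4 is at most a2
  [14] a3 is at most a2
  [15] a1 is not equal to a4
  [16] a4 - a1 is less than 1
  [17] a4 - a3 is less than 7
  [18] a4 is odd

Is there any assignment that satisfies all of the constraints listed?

Satisfiable

Setting (a1, a2, a3, a4, a5) = (7, 5, 1, 5, 2) satisfies everything: constraint 1: a1 + a4 = 12; constraint 2: a4 + a1 = 12; constraint 3: a2 - a4 = 0, and the others follow.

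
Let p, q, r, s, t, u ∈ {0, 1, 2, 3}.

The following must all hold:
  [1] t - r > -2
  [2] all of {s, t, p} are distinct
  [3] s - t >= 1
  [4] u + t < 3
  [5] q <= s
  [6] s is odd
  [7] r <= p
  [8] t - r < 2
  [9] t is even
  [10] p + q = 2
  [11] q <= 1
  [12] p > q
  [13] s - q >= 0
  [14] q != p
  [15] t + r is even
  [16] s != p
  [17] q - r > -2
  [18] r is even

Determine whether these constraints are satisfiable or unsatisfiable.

One satisfying assignment is p = 2, q = 0, r = 0, s = 1, t = 0, u = 1.
For the less obvious constraints — constraint 1: t - r = 0; constraint 3: s - t = 1; constraint 4: u + t = 1 — and the others hold by inspection.

Satisfiable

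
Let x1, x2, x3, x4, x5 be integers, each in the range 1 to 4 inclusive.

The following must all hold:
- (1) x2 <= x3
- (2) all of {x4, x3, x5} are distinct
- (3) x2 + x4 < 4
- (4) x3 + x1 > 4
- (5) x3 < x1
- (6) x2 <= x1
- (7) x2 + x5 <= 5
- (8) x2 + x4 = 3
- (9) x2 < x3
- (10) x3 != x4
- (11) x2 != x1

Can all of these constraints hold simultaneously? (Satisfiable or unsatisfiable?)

Try x1 = 4, x2 = 2, x3 = 3, x4 = 1, x5 = 2.
Check constraint 3: x2 + x4 = 3; constraint 4: x3 + x1 = 7; constraint 7: x2 + x5 = 4. The remaining constraints are straightforward to verify.

Satisfiable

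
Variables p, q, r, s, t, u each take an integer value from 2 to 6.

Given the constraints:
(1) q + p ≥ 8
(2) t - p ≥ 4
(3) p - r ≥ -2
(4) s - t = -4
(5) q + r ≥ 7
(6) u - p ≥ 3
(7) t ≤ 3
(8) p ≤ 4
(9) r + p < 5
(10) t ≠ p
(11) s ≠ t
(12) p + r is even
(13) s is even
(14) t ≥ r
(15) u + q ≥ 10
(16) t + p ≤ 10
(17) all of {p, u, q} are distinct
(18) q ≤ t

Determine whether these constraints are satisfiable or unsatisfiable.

From constraints 7 and 18: q ≤ t ≤ 3. From constraint 8: p ≤ 4. Hence q + p ≤ 7. But constraint 1 requires q + p ≥ 8, and 8 > 7. Contradiction.

Unsatisfiable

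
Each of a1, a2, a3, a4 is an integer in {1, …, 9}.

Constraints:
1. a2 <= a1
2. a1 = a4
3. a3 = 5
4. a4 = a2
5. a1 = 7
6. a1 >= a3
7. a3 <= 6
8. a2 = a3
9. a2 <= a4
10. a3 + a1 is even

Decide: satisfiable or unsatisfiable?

Constraint 5 fixes a1 = 7 and constraint 3 fixes a3 = 5. Constraints 2, 4, and 8 give a1 = a4 = a2 = a3, so a1 = a3. But 7 ≠ 5 — contradiction.

Unsatisfiable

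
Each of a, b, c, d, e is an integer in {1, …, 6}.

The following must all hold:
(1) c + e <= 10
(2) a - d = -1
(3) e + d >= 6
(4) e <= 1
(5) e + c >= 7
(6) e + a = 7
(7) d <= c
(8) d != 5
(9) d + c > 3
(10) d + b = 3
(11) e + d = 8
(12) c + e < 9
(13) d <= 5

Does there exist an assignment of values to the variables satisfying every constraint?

From constraint 4: e ≤ 1. From constraint 13: d ≤ 5. Hence e + d ≤ 6. But constraint 11 requires e + d = 8, and 8 > 6. Contradiction.

Unsatisfiable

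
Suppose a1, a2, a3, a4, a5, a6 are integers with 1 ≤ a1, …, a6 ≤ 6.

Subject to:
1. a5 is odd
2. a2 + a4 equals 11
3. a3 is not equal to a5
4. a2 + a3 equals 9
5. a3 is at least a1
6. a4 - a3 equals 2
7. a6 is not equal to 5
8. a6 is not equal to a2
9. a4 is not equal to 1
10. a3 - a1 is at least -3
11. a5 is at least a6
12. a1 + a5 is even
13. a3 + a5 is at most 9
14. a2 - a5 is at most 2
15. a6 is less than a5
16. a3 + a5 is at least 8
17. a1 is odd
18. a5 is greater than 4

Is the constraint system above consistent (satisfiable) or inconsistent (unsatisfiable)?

Satisfiable

Setting (a1, a2, a3, a4, a5, a6) = (3, 6, 3, 5, 5, 4) satisfies everything: constraint 2: a2 + a4 = 11; constraint 4: a2 + a3 = 9, and the others follow.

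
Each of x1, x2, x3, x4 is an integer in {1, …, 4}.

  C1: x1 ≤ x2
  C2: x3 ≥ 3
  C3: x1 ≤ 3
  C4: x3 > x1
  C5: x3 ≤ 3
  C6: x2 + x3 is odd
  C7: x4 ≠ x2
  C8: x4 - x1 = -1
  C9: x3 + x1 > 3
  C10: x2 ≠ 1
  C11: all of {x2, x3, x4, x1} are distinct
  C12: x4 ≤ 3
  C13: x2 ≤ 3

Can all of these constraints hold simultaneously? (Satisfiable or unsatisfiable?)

Unsatisfiable

Constraints 3, 5, 12, and 13 confine each of x2, x3, x4, x1 to the 3 values {1, …, 3} (the domain already gives each ≥ 1).
Constraint 11 requires all 4 of them to be distinct, but only 3 values are available — impossible by the pigeonhole principle.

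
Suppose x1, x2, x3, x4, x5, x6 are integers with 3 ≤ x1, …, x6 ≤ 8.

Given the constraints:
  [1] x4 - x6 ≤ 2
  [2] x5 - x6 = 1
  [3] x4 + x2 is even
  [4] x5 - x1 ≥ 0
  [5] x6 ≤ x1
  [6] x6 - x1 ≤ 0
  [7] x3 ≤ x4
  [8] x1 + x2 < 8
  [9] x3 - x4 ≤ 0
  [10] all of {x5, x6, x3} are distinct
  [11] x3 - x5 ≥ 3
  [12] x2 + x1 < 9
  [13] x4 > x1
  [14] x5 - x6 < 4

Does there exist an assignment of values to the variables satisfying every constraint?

Unsatisfiable

Constraints 1, 4, 6, 9, and 11 give x3 − x5 ≥ 3, x5 − x1 ≥ 0, x1 − x6 ≥ 0, x6 − x4 ≥ -2, x4 − x3 ≥ 0.
Adding all 5 inequalities: the left sides telescope to 0, and the right sides sum to 3 + 0 + 0 + (-2) + 0 = 1. So 0 ≥ 1, which is false.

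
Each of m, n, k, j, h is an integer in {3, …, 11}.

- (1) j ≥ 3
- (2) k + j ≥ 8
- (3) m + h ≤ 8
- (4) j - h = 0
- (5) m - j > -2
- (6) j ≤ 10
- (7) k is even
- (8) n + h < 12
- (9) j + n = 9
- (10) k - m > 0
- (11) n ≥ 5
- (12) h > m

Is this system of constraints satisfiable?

Try m = 3, n = 5, k = 4, j = 4, h = 4.
Check constraint 2: k + j = 8; constraint 3: m + h = 7; constraint 4: j - h = 0. The remaining constraints are straightforward to verify.

Satisfiable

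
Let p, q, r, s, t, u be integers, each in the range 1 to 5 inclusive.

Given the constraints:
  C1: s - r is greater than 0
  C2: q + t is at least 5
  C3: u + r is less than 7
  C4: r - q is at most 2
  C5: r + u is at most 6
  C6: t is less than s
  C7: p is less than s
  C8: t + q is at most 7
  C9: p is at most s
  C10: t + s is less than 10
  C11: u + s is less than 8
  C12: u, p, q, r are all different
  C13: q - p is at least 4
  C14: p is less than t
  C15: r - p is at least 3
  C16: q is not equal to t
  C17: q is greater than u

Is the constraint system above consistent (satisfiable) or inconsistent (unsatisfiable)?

Try p = 1, q = 5, r = 4, s = 5, t = 2, u = 2.
Check constraint 1: s - r = 1; constraint 2: q + t = 7. The remaining constraints are straightforward to verify.

Satisfiable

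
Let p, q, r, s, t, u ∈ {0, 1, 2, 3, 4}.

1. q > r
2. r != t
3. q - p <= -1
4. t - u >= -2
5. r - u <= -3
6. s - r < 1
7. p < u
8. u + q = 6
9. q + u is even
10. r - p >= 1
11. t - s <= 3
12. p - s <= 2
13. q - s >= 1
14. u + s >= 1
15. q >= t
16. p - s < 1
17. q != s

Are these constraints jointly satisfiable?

Unsatisfiable

Constraints 3, 4, 5, 10, 11, and 13 give r − p ≥ 1, p − q ≥ 1, q − s ≥ 1, s − t ≥ -3, t − u ≥ -2, u − r ≥ 3.
Adding all 6 inequalities: the left sides telescope to 0, and the right sides sum to 1 + 1 + 1 + (-3) + (-2) + 3 = 1. So 0 ≥ 1, which is false.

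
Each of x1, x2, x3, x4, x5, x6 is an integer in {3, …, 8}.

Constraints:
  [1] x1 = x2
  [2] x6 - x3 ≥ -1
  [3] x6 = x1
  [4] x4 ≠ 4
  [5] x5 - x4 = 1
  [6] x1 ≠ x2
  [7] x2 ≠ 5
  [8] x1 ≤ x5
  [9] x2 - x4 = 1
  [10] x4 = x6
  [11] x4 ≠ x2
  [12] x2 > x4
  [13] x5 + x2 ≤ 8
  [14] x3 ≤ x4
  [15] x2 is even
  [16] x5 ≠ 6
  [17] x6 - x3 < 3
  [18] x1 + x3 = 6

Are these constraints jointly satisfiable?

Unsatisfiable

From constraints 1, 3, and 10, x4 = x6 = x1 = x2, so x4 = x2. But constraint 11 says x4 ≠ x2. Contradiction.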